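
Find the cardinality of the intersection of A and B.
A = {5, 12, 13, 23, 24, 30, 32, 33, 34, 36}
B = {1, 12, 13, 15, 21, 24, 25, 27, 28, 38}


Set A = {5, 12, 13, 23, 24, 30, 32, 33, 34, 36}
Set B = {1, 12, 13, 15, 21, 24, 25, 27, 28, 38}
A ∩ B = {12, 13, 24}
|A ∩ B| = 3

3


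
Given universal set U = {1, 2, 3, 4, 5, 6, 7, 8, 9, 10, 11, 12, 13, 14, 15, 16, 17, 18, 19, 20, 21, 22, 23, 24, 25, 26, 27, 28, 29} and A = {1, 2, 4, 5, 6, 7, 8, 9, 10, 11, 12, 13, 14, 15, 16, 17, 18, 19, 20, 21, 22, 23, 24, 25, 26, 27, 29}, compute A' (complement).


Universal set U = {1, 2, 3, 4, 5, 6, 7, 8, 9, 10, 11, 12, 13, 14, 15, 16, 17, 18, 19, 20, 21, 22, 23, 24, 25, 26, 27, 28, 29}
Set A = {1, 2, 4, 5, 6, 7, 8, 9, 10, 11, 12, 13, 14, 15, 16, 17, 18, 19, 20, 21, 22, 23, 24, 25, 26, 27, 29}
A' = U \ A = elements in U but not in A
Checking each element of U:
1 (in A, exclude), 2 (in A, exclude), 3 (not in A, include), 4 (in A, exclude), 5 (in A, exclude), 6 (in A, exclude), 7 (in A, exclude), 8 (in A, exclude), 9 (in A, exclude), 10 (in A, exclude), 11 (in A, exclude), 12 (in A, exclude), 13 (in A, exclude), 14 (in A, exclude), 15 (in A, exclude), 16 (in A, exclude), 17 (in A, exclude), 18 (in A, exclude), 19 (in A, exclude), 20 (in A, exclude), 21 (in A, exclude), 22 (in A, exclude), 23 (in A, exclude), 24 (in A, exclude), 25 (in A, exclude), 26 (in A, exclude), 27 (in A, exclude), 28 (not in A, include), 29 (in A, exclude)
A' = {3, 28}

{3, 28}


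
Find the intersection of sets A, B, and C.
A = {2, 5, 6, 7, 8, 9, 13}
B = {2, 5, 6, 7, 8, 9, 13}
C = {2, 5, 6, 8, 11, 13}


Set A = {2, 5, 6, 7, 8, 9, 13}
Set B = {2, 5, 6, 7, 8, 9, 13}
Set C = {2, 5, 6, 8, 11, 13}
First, A ∩ B = {2, 5, 6, 7, 8, 9, 13}
Then, (A ∩ B) ∩ C = {2, 5, 6, 8, 13}

{2, 5, 6, 8, 13}


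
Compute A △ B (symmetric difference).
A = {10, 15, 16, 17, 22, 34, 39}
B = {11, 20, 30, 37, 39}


Set A = {10, 15, 16, 17, 22, 34, 39}
Set B = {11, 20, 30, 37, 39}
A △ B = (A \ B) ∪ (B \ A)
Elements in A but not B: {10, 15, 16, 17, 22, 34}
Elements in B but not A: {11, 20, 30, 37}
A △ B = {10, 11, 15, 16, 17, 20, 22, 30, 34, 37}

{10, 11, 15, 16, 17, 20, 22, 30, 34, 37}


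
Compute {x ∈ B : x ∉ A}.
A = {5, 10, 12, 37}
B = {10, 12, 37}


Set A = {5, 10, 12, 37}
Set B = {10, 12, 37}
Check each element of B against A:
10 ∈ A, 12 ∈ A, 37 ∈ A
Elements of B not in A: {}

{}


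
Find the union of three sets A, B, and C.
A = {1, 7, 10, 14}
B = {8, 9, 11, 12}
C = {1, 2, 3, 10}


Set A = {1, 7, 10, 14}
Set B = {8, 9, 11, 12}
Set C = {1, 2, 3, 10}
First, A ∪ B = {1, 7, 8, 9, 10, 11, 12, 14}
Then, (A ∪ B) ∪ C = {1, 2, 3, 7, 8, 9, 10, 11, 12, 14}

{1, 2, 3, 7, 8, 9, 10, 11, 12, 14}


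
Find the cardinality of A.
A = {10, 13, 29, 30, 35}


Set A = {10, 13, 29, 30, 35}
Listing elements: 10, 13, 29, 30, 35
Counting: 5 elements
|A| = 5

5


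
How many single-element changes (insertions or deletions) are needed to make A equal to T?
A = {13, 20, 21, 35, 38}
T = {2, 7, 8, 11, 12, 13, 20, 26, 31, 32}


Set A = {13, 20, 21, 35, 38}
Set T = {2, 7, 8, 11, 12, 13, 20, 26, 31, 32}
Elements to remove from A (in A, not in T): {21, 35, 38} → 3 removals
Elements to add to A (in T, not in A): {2, 7, 8, 11, 12, 26, 31, 32} → 8 additions
Total edits = 3 + 8 = 11

11


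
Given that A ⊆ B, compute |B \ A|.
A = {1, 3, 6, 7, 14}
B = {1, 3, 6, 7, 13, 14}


Set A = {1, 3, 6, 7, 14}, |A| = 5
Set B = {1, 3, 6, 7, 13, 14}, |B| = 6
Since A ⊆ B: B \ A = {13}
|B| - |A| = 6 - 5 = 1

1


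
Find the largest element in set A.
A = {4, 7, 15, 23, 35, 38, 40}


Set A = {4, 7, 15, 23, 35, 38, 40}
Elements in ascending order: 4, 7, 15, 23, 35, 38, 40
The largest element is 40.

40


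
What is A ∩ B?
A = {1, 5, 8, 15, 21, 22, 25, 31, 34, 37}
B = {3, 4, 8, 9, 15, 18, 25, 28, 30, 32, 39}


Set A = {1, 5, 8, 15, 21, 22, 25, 31, 34, 37}
Set B = {3, 4, 8, 9, 15, 18, 25, 28, 30, 32, 39}
A ∩ B includes only elements in both sets.
Check each element of A against B:
1 ✗, 5 ✗, 8 ✓, 15 ✓, 21 ✗, 22 ✗, 25 ✓, 31 ✗, 34 ✗, 37 ✗
A ∩ B = {8, 15, 25}

{8, 15, 25}


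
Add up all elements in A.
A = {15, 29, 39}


Set A = {15, 29, 39}
Sum = 15 + 29 + 39 = 83

83


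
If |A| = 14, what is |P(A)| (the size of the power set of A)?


The set has 14 elements.
The power set contains all possible subsets.
|P(A)| = 2^|A| = 2^14 = 16384

16384


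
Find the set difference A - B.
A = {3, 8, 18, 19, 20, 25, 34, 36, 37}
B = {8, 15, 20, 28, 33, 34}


Set A = {3, 8, 18, 19, 20, 25, 34, 36, 37}
Set B = {8, 15, 20, 28, 33, 34}
A \ B includes elements in A that are not in B.
Check each element of A:
3 (not in B, keep), 8 (in B, remove), 18 (not in B, keep), 19 (not in B, keep), 20 (in B, remove), 25 (not in B, keep), 34 (in B, remove), 36 (not in B, keep), 37 (not in B, keep)
A \ B = {3, 18, 19, 25, 36, 37}

{3, 18, 19, 25, 36, 37}


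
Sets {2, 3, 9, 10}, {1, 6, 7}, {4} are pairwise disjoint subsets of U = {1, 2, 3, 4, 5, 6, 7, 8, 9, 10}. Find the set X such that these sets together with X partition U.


U = {1, 2, 3, 4, 5, 6, 7, 8, 9, 10}
Shown blocks: {2, 3, 9, 10}, {1, 6, 7}, {4}
A partition's blocks are pairwise disjoint and cover U, so the missing block = U \ (union of shown blocks).
Union of shown blocks: {1, 2, 3, 4, 6, 7, 9, 10}
Missing block = U \ (union) = {5, 8}

{5, 8}


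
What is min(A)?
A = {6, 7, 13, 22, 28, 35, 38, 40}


Set A = {6, 7, 13, 22, 28, 35, 38, 40}
Elements in ascending order: 6, 7, 13, 22, 28, 35, 38, 40
The smallest element is 6.

6


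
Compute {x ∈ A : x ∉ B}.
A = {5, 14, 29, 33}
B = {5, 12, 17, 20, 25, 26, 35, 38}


Set A = {5, 14, 29, 33}
Set B = {5, 12, 17, 20, 25, 26, 35, 38}
Check each element of A against B:
5 ∈ B, 14 ∉ B (include), 29 ∉ B (include), 33 ∉ B (include)
Elements of A not in B: {14, 29, 33}

{14, 29, 33}


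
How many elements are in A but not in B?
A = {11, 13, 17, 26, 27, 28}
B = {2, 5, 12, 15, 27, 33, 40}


Set A = {11, 13, 17, 26, 27, 28}
Set B = {2, 5, 12, 15, 27, 33, 40}
A \ B = {11, 13, 17, 26, 28}
|A \ B| = 5

5


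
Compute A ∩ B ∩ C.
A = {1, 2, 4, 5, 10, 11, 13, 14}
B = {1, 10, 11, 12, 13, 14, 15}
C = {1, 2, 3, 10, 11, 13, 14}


Set A = {1, 2, 4, 5, 10, 11, 13, 14}
Set B = {1, 10, 11, 12, 13, 14, 15}
Set C = {1, 2, 3, 10, 11, 13, 14}
First, A ∩ B = {1, 10, 11, 13, 14}
Then, (A ∩ B) ∩ C = {1, 10, 11, 13, 14}

{1, 10, 11, 13, 14}


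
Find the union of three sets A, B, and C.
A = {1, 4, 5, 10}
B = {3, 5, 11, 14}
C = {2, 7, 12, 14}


Set A = {1, 4, 5, 10}
Set B = {3, 5, 11, 14}
Set C = {2, 7, 12, 14}
First, A ∪ B = {1, 3, 4, 5, 10, 11, 14}
Then, (A ∪ B) ∪ C = {1, 2, 3, 4, 5, 7, 10, 11, 12, 14}

{1, 2, 3, 4, 5, 7, 10, 11, 12, 14}


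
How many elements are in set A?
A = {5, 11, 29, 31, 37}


Set A = {5, 11, 29, 31, 37}
Listing elements: 5, 11, 29, 31, 37
Counting: 5 elements
|A| = 5

5


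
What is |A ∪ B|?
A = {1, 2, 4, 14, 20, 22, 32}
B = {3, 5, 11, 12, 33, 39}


Set A = {1, 2, 4, 14, 20, 22, 32}, |A| = 7
Set B = {3, 5, 11, 12, 33, 39}, |B| = 6
A ∩ B = {}, |A ∩ B| = 0
|A ∪ B| = |A| + |B| - |A ∩ B| = 7 + 6 - 0 = 13

13


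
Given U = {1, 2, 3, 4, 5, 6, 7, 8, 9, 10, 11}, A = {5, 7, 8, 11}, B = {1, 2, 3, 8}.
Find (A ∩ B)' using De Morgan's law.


U = {1, 2, 3, 4, 5, 6, 7, 8, 9, 10, 11}
A = {5, 7, 8, 11}, B = {1, 2, 3, 8}
A ∩ B = {8}
(A ∩ B)' = U \ (A ∩ B) = {1, 2, 3, 4, 5, 6, 7, 9, 10, 11}
Verification via A' ∪ B': A' = {1, 2, 3, 4, 6, 9, 10}, B' = {4, 5, 6, 7, 9, 10, 11}
A' ∪ B' = {1, 2, 3, 4, 5, 6, 7, 9, 10, 11} ✓

{1, 2, 3, 4, 5, 6, 7, 9, 10, 11}


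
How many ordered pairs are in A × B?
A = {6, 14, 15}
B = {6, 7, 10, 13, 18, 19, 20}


Set A = {6, 14, 15} has 3 elements.
Set B = {6, 7, 10, 13, 18, 19, 20} has 7 elements.
|A × B| = |A| × |B| = 3 × 7 = 21

21


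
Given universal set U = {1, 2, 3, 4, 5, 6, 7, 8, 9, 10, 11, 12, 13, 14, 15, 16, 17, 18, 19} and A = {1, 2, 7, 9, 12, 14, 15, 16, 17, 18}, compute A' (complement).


Universal set U = {1, 2, 3, 4, 5, 6, 7, 8, 9, 10, 11, 12, 13, 14, 15, 16, 17, 18, 19}
Set A = {1, 2, 7, 9, 12, 14, 15, 16, 17, 18}
A' = U \ A = elements in U but not in A
Checking each element of U:
1 (in A, exclude), 2 (in A, exclude), 3 (not in A, include), 4 (not in A, include), 5 (not in A, include), 6 (not in A, include), 7 (in A, exclude), 8 (not in A, include), 9 (in A, exclude), 10 (not in A, include), 11 (not in A, include), 12 (in A, exclude), 13 (not in A, include), 14 (in A, exclude), 15 (in A, exclude), 16 (in A, exclude), 17 (in A, exclude), 18 (in A, exclude), 19 (not in A, include)
A' = {3, 4, 5, 6, 8, 10, 11, 13, 19}

{3, 4, 5, 6, 8, 10, 11, 13, 19}


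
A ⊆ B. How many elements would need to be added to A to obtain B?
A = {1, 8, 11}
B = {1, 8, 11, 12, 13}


Set A = {1, 8, 11}, |A| = 3
Set B = {1, 8, 11, 12, 13}, |B| = 5
Since A ⊆ B: B \ A = {12, 13}
|B| - |A| = 5 - 3 = 2

2


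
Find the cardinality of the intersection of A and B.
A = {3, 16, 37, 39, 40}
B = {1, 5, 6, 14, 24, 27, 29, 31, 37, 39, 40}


Set A = {3, 16, 37, 39, 40}
Set B = {1, 5, 6, 14, 24, 27, 29, 31, 37, 39, 40}
A ∩ B = {37, 39, 40}
|A ∩ B| = 3

3


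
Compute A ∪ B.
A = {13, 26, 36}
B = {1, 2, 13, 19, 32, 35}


Set A = {13, 26, 36}
Set B = {1, 2, 13, 19, 32, 35}
A ∪ B includes all elements in either set.
Elements from A: {13, 26, 36}
Elements from B not already included: {1, 2, 19, 32, 35}
A ∪ B = {1, 2, 13, 19, 26, 32, 35, 36}

{1, 2, 13, 19, 26, 32, 35, 36}


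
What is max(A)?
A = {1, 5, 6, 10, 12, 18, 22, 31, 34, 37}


Set A = {1, 5, 6, 10, 12, 18, 22, 31, 34, 37}
Elements in ascending order: 1, 5, 6, 10, 12, 18, 22, 31, 34, 37
The largest element is 37.

37


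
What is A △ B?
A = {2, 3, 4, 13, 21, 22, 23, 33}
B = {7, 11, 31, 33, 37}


Set A = {2, 3, 4, 13, 21, 22, 23, 33}
Set B = {7, 11, 31, 33, 37}
A △ B = (A \ B) ∪ (B \ A)
Elements in A but not B: {2, 3, 4, 13, 21, 22, 23}
Elements in B but not A: {7, 11, 31, 37}
A △ B = {2, 3, 4, 7, 11, 13, 21, 22, 23, 31, 37}

{2, 3, 4, 7, 11, 13, 21, 22, 23, 31, 37}


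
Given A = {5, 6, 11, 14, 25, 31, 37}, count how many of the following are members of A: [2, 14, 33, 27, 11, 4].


Set A = {5, 6, 11, 14, 25, 31, 37}
Candidates: [2, 14, 33, 27, 11, 4]
Check each candidate:
2 ∉ A, 14 ∈ A, 33 ∉ A, 27 ∉ A, 11 ∈ A, 4 ∉ A
Count of candidates in A: 2

2


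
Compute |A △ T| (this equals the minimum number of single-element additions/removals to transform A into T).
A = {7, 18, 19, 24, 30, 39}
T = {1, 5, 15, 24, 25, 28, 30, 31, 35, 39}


Set A = {7, 18, 19, 24, 30, 39}
Set T = {1, 5, 15, 24, 25, 28, 30, 31, 35, 39}
Elements to remove from A (in A, not in T): {7, 18, 19} → 3 removals
Elements to add to A (in T, not in A): {1, 5, 15, 25, 28, 31, 35} → 7 additions
Total edits = 3 + 7 = 10

10


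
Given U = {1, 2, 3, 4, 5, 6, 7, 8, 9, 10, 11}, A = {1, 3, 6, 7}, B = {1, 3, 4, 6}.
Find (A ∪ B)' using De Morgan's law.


U = {1, 2, 3, 4, 5, 6, 7, 8, 9, 10, 11}
A = {1, 3, 6, 7}, B = {1, 3, 4, 6}
A ∪ B = {1, 3, 4, 6, 7}
(A ∪ B)' = U \ (A ∪ B) = {2, 5, 8, 9, 10, 11}
Verification via A' ∩ B': A' = {2, 4, 5, 8, 9, 10, 11}, B' = {2, 5, 7, 8, 9, 10, 11}
A' ∩ B' = {2, 5, 8, 9, 10, 11} ✓

{2, 5, 8, 9, 10, 11}


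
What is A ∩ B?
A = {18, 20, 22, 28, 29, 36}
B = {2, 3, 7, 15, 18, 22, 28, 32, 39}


Set A = {18, 20, 22, 28, 29, 36}
Set B = {2, 3, 7, 15, 18, 22, 28, 32, 39}
A ∩ B includes only elements in both sets.
Check each element of A against B:
18 ✓, 20 ✗, 22 ✓, 28 ✓, 29 ✗, 36 ✗
A ∩ B = {18, 22, 28}

{18, 22, 28}


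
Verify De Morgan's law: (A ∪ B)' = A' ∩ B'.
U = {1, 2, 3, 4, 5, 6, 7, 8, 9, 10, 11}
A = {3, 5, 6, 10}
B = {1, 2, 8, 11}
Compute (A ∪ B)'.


U = {1, 2, 3, 4, 5, 6, 7, 8, 9, 10, 11}
A = {3, 5, 6, 10}, B = {1, 2, 8, 11}
A ∪ B = {1, 2, 3, 5, 6, 8, 10, 11}
(A ∪ B)' = U \ (A ∪ B) = {4, 7, 9}
Verification via A' ∩ B': A' = {1, 2, 4, 7, 8, 9, 11}, B' = {3, 4, 5, 6, 7, 9, 10}
A' ∩ B' = {4, 7, 9} ✓

{4, 7, 9}


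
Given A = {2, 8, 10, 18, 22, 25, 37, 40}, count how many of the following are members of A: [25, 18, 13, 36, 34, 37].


Set A = {2, 8, 10, 18, 22, 25, 37, 40}
Candidates: [25, 18, 13, 36, 34, 37]
Check each candidate:
25 ∈ A, 18 ∈ A, 13 ∉ A, 36 ∉ A, 34 ∉ A, 37 ∈ A
Count of candidates in A: 3

3


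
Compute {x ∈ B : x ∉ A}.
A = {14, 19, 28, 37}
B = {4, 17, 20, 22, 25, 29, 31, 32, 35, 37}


Set A = {14, 19, 28, 37}
Set B = {4, 17, 20, 22, 25, 29, 31, 32, 35, 37}
Check each element of B against A:
4 ∉ A (include), 17 ∉ A (include), 20 ∉ A (include), 22 ∉ A (include), 25 ∉ A (include), 29 ∉ A (include), 31 ∉ A (include), 32 ∉ A (include), 35 ∉ A (include), 37 ∈ A
Elements of B not in A: {4, 17, 20, 22, 25, 29, 31, 32, 35}

{4, 17, 20, 22, 25, 29, 31, 32, 35}


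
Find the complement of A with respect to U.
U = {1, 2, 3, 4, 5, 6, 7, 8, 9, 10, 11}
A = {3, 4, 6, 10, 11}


Universal set U = {1, 2, 3, 4, 5, 6, 7, 8, 9, 10, 11}
Set A = {3, 4, 6, 10, 11}
A' = U \ A = elements in U but not in A
Checking each element of U:
1 (not in A, include), 2 (not in A, include), 3 (in A, exclude), 4 (in A, exclude), 5 (not in A, include), 6 (in A, exclude), 7 (not in A, include), 8 (not in A, include), 9 (not in A, include), 10 (in A, exclude), 11 (in A, exclude)
A' = {1, 2, 5, 7, 8, 9}

{1, 2, 5, 7, 8, 9}


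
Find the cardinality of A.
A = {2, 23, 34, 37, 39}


Set A = {2, 23, 34, 37, 39}
Listing elements: 2, 23, 34, 37, 39
Counting: 5 elements
|A| = 5

5


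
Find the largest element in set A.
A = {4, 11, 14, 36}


Set A = {4, 11, 14, 36}
Elements in ascending order: 4, 11, 14, 36
The largest element is 36.

36


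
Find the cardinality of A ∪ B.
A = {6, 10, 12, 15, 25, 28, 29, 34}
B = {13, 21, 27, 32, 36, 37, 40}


Set A = {6, 10, 12, 15, 25, 28, 29, 34}, |A| = 8
Set B = {13, 21, 27, 32, 36, 37, 40}, |B| = 7
A ∩ B = {}, |A ∩ B| = 0
|A ∪ B| = |A| + |B| - |A ∩ B| = 8 + 7 - 0 = 15

15


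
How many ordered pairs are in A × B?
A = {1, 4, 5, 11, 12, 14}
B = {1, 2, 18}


Set A = {1, 4, 5, 11, 12, 14} has 6 elements.
Set B = {1, 2, 18} has 3 elements.
|A × B| = |A| × |B| = 6 × 3 = 18

18


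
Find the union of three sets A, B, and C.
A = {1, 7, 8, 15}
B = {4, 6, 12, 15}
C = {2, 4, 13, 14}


Set A = {1, 7, 8, 15}
Set B = {4, 6, 12, 15}
Set C = {2, 4, 13, 14}
First, A ∪ B = {1, 4, 6, 7, 8, 12, 15}
Then, (A ∪ B) ∪ C = {1, 2, 4, 6, 7, 8, 12, 13, 14, 15}

{1, 2, 4, 6, 7, 8, 12, 13, 14, 15}


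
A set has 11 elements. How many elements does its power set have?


The set has 11 elements.
The power set contains all possible subsets.
|P(A)| = 2^|A| = 2^11 = 2048

2048


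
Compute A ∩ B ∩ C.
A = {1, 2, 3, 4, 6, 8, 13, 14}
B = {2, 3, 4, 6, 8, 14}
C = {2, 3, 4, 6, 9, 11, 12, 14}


Set A = {1, 2, 3, 4, 6, 8, 13, 14}
Set B = {2, 3, 4, 6, 8, 14}
Set C = {2, 3, 4, 6, 9, 11, 12, 14}
First, A ∩ B = {2, 3, 4, 6, 8, 14}
Then, (A ∩ B) ∩ C = {2, 3, 4, 6, 14}

{2, 3, 4, 6, 14}


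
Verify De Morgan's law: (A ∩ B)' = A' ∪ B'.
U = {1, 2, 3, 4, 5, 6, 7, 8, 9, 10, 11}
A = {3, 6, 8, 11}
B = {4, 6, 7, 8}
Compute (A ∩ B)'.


U = {1, 2, 3, 4, 5, 6, 7, 8, 9, 10, 11}
A = {3, 6, 8, 11}, B = {4, 6, 7, 8}
A ∩ B = {6, 8}
(A ∩ B)' = U \ (A ∩ B) = {1, 2, 3, 4, 5, 7, 9, 10, 11}
Verification via A' ∪ B': A' = {1, 2, 4, 5, 7, 9, 10}, B' = {1, 2, 3, 5, 9, 10, 11}
A' ∪ B' = {1, 2, 3, 4, 5, 7, 9, 10, 11} ✓

{1, 2, 3, 4, 5, 7, 9, 10, 11}


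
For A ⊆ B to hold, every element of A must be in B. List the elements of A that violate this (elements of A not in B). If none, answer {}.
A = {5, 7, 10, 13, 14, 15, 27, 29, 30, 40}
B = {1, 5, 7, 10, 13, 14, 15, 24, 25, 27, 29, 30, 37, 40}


Set A = {5, 7, 10, 13, 14, 15, 27, 29, 30, 40}
Set B = {1, 5, 7, 10, 13, 14, 15, 24, 25, 27, 29, 30, 37, 40}
Check each element of A against B:
5 ∈ B, 7 ∈ B, 10 ∈ B, 13 ∈ B, 14 ∈ B, 15 ∈ B, 27 ∈ B, 29 ∈ B, 30 ∈ B, 40 ∈ B
Elements of A not in B: {}

{}


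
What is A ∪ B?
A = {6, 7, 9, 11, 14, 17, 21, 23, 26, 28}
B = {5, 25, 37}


Set A = {6, 7, 9, 11, 14, 17, 21, 23, 26, 28}
Set B = {5, 25, 37}
A ∪ B includes all elements in either set.
Elements from A: {6, 7, 9, 11, 14, 17, 21, 23, 26, 28}
Elements from B not already included: {5, 25, 37}
A ∪ B = {5, 6, 7, 9, 11, 14, 17, 21, 23, 25, 26, 28, 37}

{5, 6, 7, 9, 11, 14, 17, 21, 23, 25, 26, 28, 37}


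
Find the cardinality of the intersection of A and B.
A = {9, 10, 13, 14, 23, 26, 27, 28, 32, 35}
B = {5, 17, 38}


Set A = {9, 10, 13, 14, 23, 26, 27, 28, 32, 35}
Set B = {5, 17, 38}
A ∩ B = {}
|A ∩ B| = 0

0


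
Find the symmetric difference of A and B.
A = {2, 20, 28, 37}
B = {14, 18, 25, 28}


Set A = {2, 20, 28, 37}
Set B = {14, 18, 25, 28}
A △ B = (A \ B) ∪ (B \ A)
Elements in A but not B: {2, 20, 37}
Elements in B but not A: {14, 18, 25}
A △ B = {2, 14, 18, 20, 25, 37}

{2, 14, 18, 20, 25, 37}


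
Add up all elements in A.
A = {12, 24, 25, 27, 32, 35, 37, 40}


Set A = {12, 24, 25, 27, 32, 35, 37, 40}
Sum = 12 + 24 + 25 + 27 + 32 + 35 + 37 + 40 = 232

232


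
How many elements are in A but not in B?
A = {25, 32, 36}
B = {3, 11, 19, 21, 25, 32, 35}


Set A = {25, 32, 36}
Set B = {3, 11, 19, 21, 25, 32, 35}
A \ B = {36}
|A \ B| = 1

1


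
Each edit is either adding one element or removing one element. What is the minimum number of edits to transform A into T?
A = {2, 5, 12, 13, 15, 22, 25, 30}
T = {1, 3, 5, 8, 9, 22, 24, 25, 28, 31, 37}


Set A = {2, 5, 12, 13, 15, 22, 25, 30}
Set T = {1, 3, 5, 8, 9, 22, 24, 25, 28, 31, 37}
Elements to remove from A (in A, not in T): {2, 12, 13, 15, 30} → 5 removals
Elements to add to A (in T, not in A): {1, 3, 8, 9, 24, 28, 31, 37} → 8 additions
Total edits = 5 + 8 = 13

13


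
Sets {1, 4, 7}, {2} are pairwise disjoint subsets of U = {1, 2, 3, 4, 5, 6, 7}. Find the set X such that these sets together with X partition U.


U = {1, 2, 3, 4, 5, 6, 7}
Shown blocks: {1, 4, 7}, {2}
A partition's blocks are pairwise disjoint and cover U, so the missing block = U \ (union of shown blocks).
Union of shown blocks: {1, 2, 4, 7}
Missing block = U \ (union) = {3, 5, 6}

{3, 5, 6}


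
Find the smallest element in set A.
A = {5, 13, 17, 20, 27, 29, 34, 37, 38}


Set A = {5, 13, 17, 20, 27, 29, 34, 37, 38}
Elements in ascending order: 5, 13, 17, 20, 27, 29, 34, 37, 38
The smallest element is 5.

5


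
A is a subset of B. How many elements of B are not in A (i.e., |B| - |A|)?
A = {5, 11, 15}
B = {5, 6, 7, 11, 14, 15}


Set A = {5, 11, 15}, |A| = 3
Set B = {5, 6, 7, 11, 14, 15}, |B| = 6
Since A ⊆ B: B \ A = {6, 7, 14}
|B| - |A| = 6 - 3 = 3

3


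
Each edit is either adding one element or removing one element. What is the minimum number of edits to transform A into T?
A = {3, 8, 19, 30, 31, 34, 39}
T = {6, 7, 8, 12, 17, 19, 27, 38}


Set A = {3, 8, 19, 30, 31, 34, 39}
Set T = {6, 7, 8, 12, 17, 19, 27, 38}
Elements to remove from A (in A, not in T): {3, 30, 31, 34, 39} → 5 removals
Elements to add to A (in T, not in A): {6, 7, 12, 17, 27, 38} → 6 additions
Total edits = 5 + 6 = 11

11


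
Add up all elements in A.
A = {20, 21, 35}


Set A = {20, 21, 35}
Sum = 20 + 21 + 35 = 76

76


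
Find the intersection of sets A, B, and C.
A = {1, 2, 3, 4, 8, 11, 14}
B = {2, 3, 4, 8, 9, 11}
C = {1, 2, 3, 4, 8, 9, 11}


Set A = {1, 2, 3, 4, 8, 11, 14}
Set B = {2, 3, 4, 8, 9, 11}
Set C = {1, 2, 3, 4, 8, 9, 11}
First, A ∩ B = {2, 3, 4, 8, 11}
Then, (A ∩ B) ∩ C = {2, 3, 4, 8, 11}

{2, 3, 4, 8, 11}


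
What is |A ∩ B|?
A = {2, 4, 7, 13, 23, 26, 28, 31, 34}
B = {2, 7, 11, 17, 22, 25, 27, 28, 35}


Set A = {2, 4, 7, 13, 23, 26, 28, 31, 34}
Set B = {2, 7, 11, 17, 22, 25, 27, 28, 35}
A ∩ B = {2, 7, 28}
|A ∩ B| = 3

3


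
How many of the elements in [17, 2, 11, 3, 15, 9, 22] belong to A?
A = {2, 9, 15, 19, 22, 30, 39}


Set A = {2, 9, 15, 19, 22, 30, 39}
Candidates: [17, 2, 11, 3, 15, 9, 22]
Check each candidate:
17 ∉ A, 2 ∈ A, 11 ∉ A, 3 ∉ A, 15 ∈ A, 9 ∈ A, 22 ∈ A
Count of candidates in A: 4

4


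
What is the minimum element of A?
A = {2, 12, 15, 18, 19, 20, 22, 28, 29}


Set A = {2, 12, 15, 18, 19, 20, 22, 28, 29}
Elements in ascending order: 2, 12, 15, 18, 19, 20, 22, 28, 29
The smallest element is 2.

2


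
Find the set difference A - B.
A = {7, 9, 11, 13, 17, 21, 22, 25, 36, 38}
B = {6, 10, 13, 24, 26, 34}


Set A = {7, 9, 11, 13, 17, 21, 22, 25, 36, 38}
Set B = {6, 10, 13, 24, 26, 34}
A \ B includes elements in A that are not in B.
Check each element of A:
7 (not in B, keep), 9 (not in B, keep), 11 (not in B, keep), 13 (in B, remove), 17 (not in B, keep), 21 (not in B, keep), 22 (not in B, keep), 25 (not in B, keep), 36 (not in B, keep), 38 (not in B, keep)
A \ B = {7, 9, 11, 17, 21, 22, 25, 36, 38}

{7, 9, 11, 17, 21, 22, 25, 36, 38}


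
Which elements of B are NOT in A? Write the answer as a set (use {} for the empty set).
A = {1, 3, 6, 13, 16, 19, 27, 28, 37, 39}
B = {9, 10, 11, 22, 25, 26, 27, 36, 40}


Set A = {1, 3, 6, 13, 16, 19, 27, 28, 37, 39}
Set B = {9, 10, 11, 22, 25, 26, 27, 36, 40}
Check each element of B against A:
9 ∉ A (include), 10 ∉ A (include), 11 ∉ A (include), 22 ∉ A (include), 25 ∉ A (include), 26 ∉ A (include), 27 ∈ A, 36 ∉ A (include), 40 ∉ A (include)
Elements of B not in A: {9, 10, 11, 22, 25, 26, 36, 40}

{9, 10, 11, 22, 25, 26, 36, 40}


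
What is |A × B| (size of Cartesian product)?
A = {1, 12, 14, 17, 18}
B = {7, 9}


Set A = {1, 12, 14, 17, 18} has 5 elements.
Set B = {7, 9} has 2 elements.
|A × B| = |A| × |B| = 5 × 2 = 10

10


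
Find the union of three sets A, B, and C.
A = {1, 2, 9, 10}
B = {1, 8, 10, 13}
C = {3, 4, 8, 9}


Set A = {1, 2, 9, 10}
Set B = {1, 8, 10, 13}
Set C = {3, 4, 8, 9}
First, A ∪ B = {1, 2, 8, 9, 10, 13}
Then, (A ∪ B) ∪ C = {1, 2, 3, 4, 8, 9, 10, 13}

{1, 2, 3, 4, 8, 9, 10, 13}


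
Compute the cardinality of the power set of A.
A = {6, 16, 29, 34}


Set A = {6, 16, 29, 34}
|A| = 4
The power set P(A) contains all subsets of A.
|P(A)| = 2^|A| = 2^4 = 16

16


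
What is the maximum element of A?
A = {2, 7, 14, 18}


Set A = {2, 7, 14, 18}
Elements in ascending order: 2, 7, 14, 18
The largest element is 18.

18


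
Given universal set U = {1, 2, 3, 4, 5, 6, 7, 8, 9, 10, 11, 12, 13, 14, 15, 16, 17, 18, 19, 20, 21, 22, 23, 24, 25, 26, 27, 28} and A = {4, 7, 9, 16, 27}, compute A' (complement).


Universal set U = {1, 2, 3, 4, 5, 6, 7, 8, 9, 10, 11, 12, 13, 14, 15, 16, 17, 18, 19, 20, 21, 22, 23, 24, 25, 26, 27, 28}
Set A = {4, 7, 9, 16, 27}
A' = U \ A = elements in U but not in A
Checking each element of U:
1 (not in A, include), 2 (not in A, include), 3 (not in A, include), 4 (in A, exclude), 5 (not in A, include), 6 (not in A, include), 7 (in A, exclude), 8 (not in A, include), 9 (in A, exclude), 10 (not in A, include), 11 (not in A, include), 12 (not in A, include), 13 (not in A, include), 14 (not in A, include), 15 (not in A, include), 16 (in A, exclude), 17 (not in A, include), 18 (not in A, include), 19 (not in A, include), 20 (not in A, include), 21 (not in A, include), 22 (not in A, include), 23 (not in A, include), 24 (not in A, include), 25 (not in A, include), 26 (not in A, include), 27 (in A, exclude), 28 (not in A, include)
A' = {1, 2, 3, 5, 6, 8, 10, 11, 12, 13, 14, 15, 17, 18, 19, 20, 21, 22, 23, 24, 25, 26, 28}

{1, 2, 3, 5, 6, 8, 10, 11, 12, 13, 14, 15, 17, 18, 19, 20, 21, 22, 23, 24, 25, 26, 28}


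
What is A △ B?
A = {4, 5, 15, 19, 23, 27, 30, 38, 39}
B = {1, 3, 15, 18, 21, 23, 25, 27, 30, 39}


Set A = {4, 5, 15, 19, 23, 27, 30, 38, 39}
Set B = {1, 3, 15, 18, 21, 23, 25, 27, 30, 39}
A △ B = (A \ B) ∪ (B \ A)
Elements in A but not B: {4, 5, 19, 38}
Elements in B but not A: {1, 3, 18, 21, 25}
A △ B = {1, 3, 4, 5, 18, 19, 21, 25, 38}

{1, 3, 4, 5, 18, 19, 21, 25, 38}


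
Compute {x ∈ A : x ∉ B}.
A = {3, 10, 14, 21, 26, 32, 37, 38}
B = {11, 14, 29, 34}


Set A = {3, 10, 14, 21, 26, 32, 37, 38}
Set B = {11, 14, 29, 34}
Check each element of A against B:
3 ∉ B (include), 10 ∉ B (include), 14 ∈ B, 21 ∉ B (include), 26 ∉ B (include), 32 ∉ B (include), 37 ∉ B (include), 38 ∉ B (include)
Elements of A not in B: {3, 10, 21, 26, 32, 37, 38}

{3, 10, 21, 26, 32, 37, 38}


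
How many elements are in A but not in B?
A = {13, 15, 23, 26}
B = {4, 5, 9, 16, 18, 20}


Set A = {13, 15, 23, 26}
Set B = {4, 5, 9, 16, 18, 20}
A \ B = {13, 15, 23, 26}
|A \ B| = 4

4


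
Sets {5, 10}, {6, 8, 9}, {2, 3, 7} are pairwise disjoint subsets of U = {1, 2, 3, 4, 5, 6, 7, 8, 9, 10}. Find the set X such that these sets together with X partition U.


U = {1, 2, 3, 4, 5, 6, 7, 8, 9, 10}
Shown blocks: {5, 10}, {6, 8, 9}, {2, 3, 7}
A partition's blocks are pairwise disjoint and cover U, so the missing block = U \ (union of shown blocks).
Union of shown blocks: {2, 3, 5, 6, 7, 8, 9, 10}
Missing block = U \ (union) = {1, 4}

{1, 4}


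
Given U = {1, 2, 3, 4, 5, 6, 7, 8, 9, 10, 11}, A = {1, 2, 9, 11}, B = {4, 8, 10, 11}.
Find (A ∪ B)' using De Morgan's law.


U = {1, 2, 3, 4, 5, 6, 7, 8, 9, 10, 11}
A = {1, 2, 9, 11}, B = {4, 8, 10, 11}
A ∪ B = {1, 2, 4, 8, 9, 10, 11}
(A ∪ B)' = U \ (A ∪ B) = {3, 5, 6, 7}
Verification via A' ∩ B': A' = {3, 4, 5, 6, 7, 8, 10}, B' = {1, 2, 3, 5, 6, 7, 9}
A' ∩ B' = {3, 5, 6, 7} ✓

{3, 5, 6, 7}


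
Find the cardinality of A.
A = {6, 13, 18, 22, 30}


Set A = {6, 13, 18, 22, 30}
Listing elements: 6, 13, 18, 22, 30
Counting: 5 elements
|A| = 5

5


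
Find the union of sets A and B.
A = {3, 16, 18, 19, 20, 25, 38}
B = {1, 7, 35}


Set A = {3, 16, 18, 19, 20, 25, 38}
Set B = {1, 7, 35}
A ∪ B includes all elements in either set.
Elements from A: {3, 16, 18, 19, 20, 25, 38}
Elements from B not already included: {1, 7, 35}
A ∪ B = {1, 3, 7, 16, 18, 19, 20, 25, 35, 38}

{1, 3, 7, 16, 18, 19, 20, 25, 35, 38}


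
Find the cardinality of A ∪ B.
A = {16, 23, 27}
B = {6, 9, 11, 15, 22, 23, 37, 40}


Set A = {16, 23, 27}, |A| = 3
Set B = {6, 9, 11, 15, 22, 23, 37, 40}, |B| = 8
A ∩ B = {23}, |A ∩ B| = 1
|A ∪ B| = |A| + |B| - |A ∩ B| = 3 + 8 - 1 = 10

10


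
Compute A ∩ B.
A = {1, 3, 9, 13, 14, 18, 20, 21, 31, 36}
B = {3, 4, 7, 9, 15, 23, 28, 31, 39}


Set A = {1, 3, 9, 13, 14, 18, 20, 21, 31, 36}
Set B = {3, 4, 7, 9, 15, 23, 28, 31, 39}
A ∩ B includes only elements in both sets.
Check each element of A against B:
1 ✗, 3 ✓, 9 ✓, 13 ✗, 14 ✗, 18 ✗, 20 ✗, 21 ✗, 31 ✓, 36 ✗
A ∩ B = {3, 9, 31}

{3, 9, 31}


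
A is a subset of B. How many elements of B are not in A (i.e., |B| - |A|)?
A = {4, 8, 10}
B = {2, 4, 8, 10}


Set A = {4, 8, 10}, |A| = 3
Set B = {2, 4, 8, 10}, |B| = 4
Since A ⊆ B: B \ A = {2}
|B| - |A| = 4 - 3 = 1

1


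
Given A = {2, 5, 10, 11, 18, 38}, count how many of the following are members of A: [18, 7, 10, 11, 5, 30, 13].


Set A = {2, 5, 10, 11, 18, 38}
Candidates: [18, 7, 10, 11, 5, 30, 13]
Check each candidate:
18 ∈ A, 7 ∉ A, 10 ∈ A, 11 ∈ A, 5 ∈ A, 30 ∉ A, 13 ∉ A
Count of candidates in A: 4

4


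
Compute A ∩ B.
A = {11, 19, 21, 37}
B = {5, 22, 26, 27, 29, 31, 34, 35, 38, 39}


Set A = {11, 19, 21, 37}
Set B = {5, 22, 26, 27, 29, 31, 34, 35, 38, 39}
A ∩ B includes only elements in both sets.
Check each element of A against B:
11 ✗, 19 ✗, 21 ✗, 37 ✗
A ∩ B = {}

{}


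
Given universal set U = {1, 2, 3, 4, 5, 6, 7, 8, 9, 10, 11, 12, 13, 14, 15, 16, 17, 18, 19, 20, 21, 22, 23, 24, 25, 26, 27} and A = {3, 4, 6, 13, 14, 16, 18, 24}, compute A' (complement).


Universal set U = {1, 2, 3, 4, 5, 6, 7, 8, 9, 10, 11, 12, 13, 14, 15, 16, 17, 18, 19, 20, 21, 22, 23, 24, 25, 26, 27}
Set A = {3, 4, 6, 13, 14, 16, 18, 24}
A' = U \ A = elements in U but not in A
Checking each element of U:
1 (not in A, include), 2 (not in A, include), 3 (in A, exclude), 4 (in A, exclude), 5 (not in A, include), 6 (in A, exclude), 7 (not in A, include), 8 (not in A, include), 9 (not in A, include), 10 (not in A, include), 11 (not in A, include), 12 (not in A, include), 13 (in A, exclude), 14 (in A, exclude), 15 (not in A, include), 16 (in A, exclude), 17 (not in A, include), 18 (in A, exclude), 19 (not in A, include), 20 (not in A, include), 21 (not in A, include), 22 (not in A, include), 23 (not in A, include), 24 (in A, exclude), 25 (not in A, include), 26 (not in A, include), 27 (not in A, include)
A' = {1, 2, 5, 7, 8, 9, 10, 11, 12, 15, 17, 19, 20, 21, 22, 23, 25, 26, 27}

{1, 2, 5, 7, 8, 9, 10, 11, 12, 15, 17, 19, 20, 21, 22, 23, 25, 26, 27}


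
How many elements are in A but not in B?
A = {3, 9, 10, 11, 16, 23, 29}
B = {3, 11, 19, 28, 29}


Set A = {3, 9, 10, 11, 16, 23, 29}
Set B = {3, 11, 19, 28, 29}
A \ B = {9, 10, 16, 23}
|A \ B| = 4

4


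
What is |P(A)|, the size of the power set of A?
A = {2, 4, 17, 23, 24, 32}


Set A = {2, 4, 17, 23, 24, 32}
|A| = 6
The power set P(A) contains all subsets of A.
|P(A)| = 2^|A| = 2^6 = 64

64


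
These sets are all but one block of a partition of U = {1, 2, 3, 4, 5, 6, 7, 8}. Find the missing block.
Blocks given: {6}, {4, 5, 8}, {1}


U = {1, 2, 3, 4, 5, 6, 7, 8}
Shown blocks: {6}, {4, 5, 8}, {1}
A partition's blocks are pairwise disjoint and cover U, so the missing block = U \ (union of shown blocks).
Union of shown blocks: {1, 4, 5, 6, 8}
Missing block = U \ (union) = {2, 3, 7}

{2, 3, 7}


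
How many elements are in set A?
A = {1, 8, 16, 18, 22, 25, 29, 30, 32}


Set A = {1, 8, 16, 18, 22, 25, 29, 30, 32}
Listing elements: 1, 8, 16, 18, 22, 25, 29, 30, 32
Counting: 9 elements
|A| = 9

9


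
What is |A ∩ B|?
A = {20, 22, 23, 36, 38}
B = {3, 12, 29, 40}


Set A = {20, 22, 23, 36, 38}
Set B = {3, 12, 29, 40}
A ∩ B = {}
|A ∩ B| = 0

0


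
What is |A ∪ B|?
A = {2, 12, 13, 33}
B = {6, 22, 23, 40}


Set A = {2, 12, 13, 33}, |A| = 4
Set B = {6, 22, 23, 40}, |B| = 4
A ∩ B = {}, |A ∩ B| = 0
|A ∪ B| = |A| + |B| - |A ∩ B| = 4 + 4 - 0 = 8

8


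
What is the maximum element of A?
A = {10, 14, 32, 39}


Set A = {10, 14, 32, 39}
Elements in ascending order: 10, 14, 32, 39
The largest element is 39.

39


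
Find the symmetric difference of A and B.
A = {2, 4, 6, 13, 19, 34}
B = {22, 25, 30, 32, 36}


Set A = {2, 4, 6, 13, 19, 34}
Set B = {22, 25, 30, 32, 36}
A △ B = (A \ B) ∪ (B \ A)
Elements in A but not B: {2, 4, 6, 13, 19, 34}
Elements in B but not A: {22, 25, 30, 32, 36}
A △ B = {2, 4, 6, 13, 19, 22, 25, 30, 32, 34, 36}

{2, 4, 6, 13, 19, 22, 25, 30, 32, 34, 36}


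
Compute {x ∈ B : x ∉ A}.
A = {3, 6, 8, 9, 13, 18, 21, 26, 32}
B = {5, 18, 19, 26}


Set A = {3, 6, 8, 9, 13, 18, 21, 26, 32}
Set B = {5, 18, 19, 26}
Check each element of B against A:
5 ∉ A (include), 18 ∈ A, 19 ∉ A (include), 26 ∈ A
Elements of B not in A: {5, 19}

{5, 19}


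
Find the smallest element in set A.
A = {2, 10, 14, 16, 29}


Set A = {2, 10, 14, 16, 29}
Elements in ascending order: 2, 10, 14, 16, 29
The smallest element is 2.

2


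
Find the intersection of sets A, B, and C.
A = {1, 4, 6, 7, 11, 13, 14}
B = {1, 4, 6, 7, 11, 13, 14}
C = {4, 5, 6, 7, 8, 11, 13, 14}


Set A = {1, 4, 6, 7, 11, 13, 14}
Set B = {1, 4, 6, 7, 11, 13, 14}
Set C = {4, 5, 6, 7, 8, 11, 13, 14}
First, A ∩ B = {1, 4, 6, 7, 11, 13, 14}
Then, (A ∩ B) ∩ C = {4, 6, 7, 11, 13, 14}

{4, 6, 7, 11, 13, 14}


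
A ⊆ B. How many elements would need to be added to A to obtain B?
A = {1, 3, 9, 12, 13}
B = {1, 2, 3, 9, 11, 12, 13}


Set A = {1, 3, 9, 12, 13}, |A| = 5
Set B = {1, 2, 3, 9, 11, 12, 13}, |B| = 7
Since A ⊆ B: B \ A = {2, 11}
|B| - |A| = 7 - 5 = 2

2


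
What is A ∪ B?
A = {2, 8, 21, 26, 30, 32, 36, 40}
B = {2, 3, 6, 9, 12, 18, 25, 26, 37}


Set A = {2, 8, 21, 26, 30, 32, 36, 40}
Set B = {2, 3, 6, 9, 12, 18, 25, 26, 37}
A ∪ B includes all elements in either set.
Elements from A: {2, 8, 21, 26, 30, 32, 36, 40}
Elements from B not already included: {3, 6, 9, 12, 18, 25, 37}
A ∪ B = {2, 3, 6, 8, 9, 12, 18, 21, 25, 26, 30, 32, 36, 37, 40}

{2, 3, 6, 8, 9, 12, 18, 21, 25, 26, 30, 32, 36, 37, 40}


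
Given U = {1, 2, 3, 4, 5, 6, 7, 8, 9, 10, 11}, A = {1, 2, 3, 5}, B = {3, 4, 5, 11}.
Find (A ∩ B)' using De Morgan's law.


U = {1, 2, 3, 4, 5, 6, 7, 8, 9, 10, 11}
A = {1, 2, 3, 5}, B = {3, 4, 5, 11}
A ∩ B = {3, 5}
(A ∩ B)' = U \ (A ∩ B) = {1, 2, 4, 6, 7, 8, 9, 10, 11}
Verification via A' ∪ B': A' = {4, 6, 7, 8, 9, 10, 11}, B' = {1, 2, 6, 7, 8, 9, 10}
A' ∪ B' = {1, 2, 4, 6, 7, 8, 9, 10, 11} ✓

{1, 2, 4, 6, 7, 8, 9, 10, 11}


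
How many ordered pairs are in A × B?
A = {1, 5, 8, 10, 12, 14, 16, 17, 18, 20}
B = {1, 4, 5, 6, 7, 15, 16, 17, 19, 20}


Set A = {1, 5, 8, 10, 12, 14, 16, 17, 18, 20} has 10 elements.
Set B = {1, 4, 5, 6, 7, 15, 16, 17, 19, 20} has 10 elements.
|A × B| = |A| × |B| = 10 × 10 = 100

100


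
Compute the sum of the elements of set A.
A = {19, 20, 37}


Set A = {19, 20, 37}
Sum = 19 + 20 + 37 = 76

76


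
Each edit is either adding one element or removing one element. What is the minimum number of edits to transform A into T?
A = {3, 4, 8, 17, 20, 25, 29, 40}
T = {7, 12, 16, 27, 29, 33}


Set A = {3, 4, 8, 17, 20, 25, 29, 40}
Set T = {7, 12, 16, 27, 29, 33}
Elements to remove from A (in A, not in T): {3, 4, 8, 17, 20, 25, 40} → 7 removals
Elements to add to A (in T, not in A): {7, 12, 16, 27, 33} → 5 additions
Total edits = 7 + 5 = 12

12


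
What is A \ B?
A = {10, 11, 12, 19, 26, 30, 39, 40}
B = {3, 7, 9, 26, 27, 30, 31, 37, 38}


Set A = {10, 11, 12, 19, 26, 30, 39, 40}
Set B = {3, 7, 9, 26, 27, 30, 31, 37, 38}
A \ B includes elements in A that are not in B.
Check each element of A:
10 (not in B, keep), 11 (not in B, keep), 12 (not in B, keep), 19 (not in B, keep), 26 (in B, remove), 30 (in B, remove), 39 (not in B, keep), 40 (not in B, keep)
A \ B = {10, 11, 12, 19, 39, 40}

{10, 11, 12, 19, 39, 40}


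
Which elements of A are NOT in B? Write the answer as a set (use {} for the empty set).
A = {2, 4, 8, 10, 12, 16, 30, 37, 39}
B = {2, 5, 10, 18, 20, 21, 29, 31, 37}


Set A = {2, 4, 8, 10, 12, 16, 30, 37, 39}
Set B = {2, 5, 10, 18, 20, 21, 29, 31, 37}
Check each element of A against B:
2 ∈ B, 4 ∉ B (include), 8 ∉ B (include), 10 ∈ B, 12 ∉ B (include), 16 ∉ B (include), 30 ∉ B (include), 37 ∈ B, 39 ∉ B (include)
Elements of A not in B: {4, 8, 12, 16, 30, 39}

{4, 8, 12, 16, 30, 39}


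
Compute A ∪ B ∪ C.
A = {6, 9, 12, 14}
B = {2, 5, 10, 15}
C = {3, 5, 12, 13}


Set A = {6, 9, 12, 14}
Set B = {2, 5, 10, 15}
Set C = {3, 5, 12, 13}
First, A ∪ B = {2, 5, 6, 9, 10, 12, 14, 15}
Then, (A ∪ B) ∪ C = {2, 3, 5, 6, 9, 10, 12, 13, 14, 15}

{2, 3, 5, 6, 9, 10, 12, 13, 14, 15}


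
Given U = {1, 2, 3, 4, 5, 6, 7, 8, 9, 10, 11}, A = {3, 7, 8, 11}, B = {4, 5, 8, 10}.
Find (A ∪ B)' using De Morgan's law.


U = {1, 2, 3, 4, 5, 6, 7, 8, 9, 10, 11}
A = {3, 7, 8, 11}, B = {4, 5, 8, 10}
A ∪ B = {3, 4, 5, 7, 8, 10, 11}
(A ∪ B)' = U \ (A ∪ B) = {1, 2, 6, 9}
Verification via A' ∩ B': A' = {1, 2, 4, 5, 6, 9, 10}, B' = {1, 2, 3, 6, 7, 9, 11}
A' ∩ B' = {1, 2, 6, 9} ✓

{1, 2, 6, 9}


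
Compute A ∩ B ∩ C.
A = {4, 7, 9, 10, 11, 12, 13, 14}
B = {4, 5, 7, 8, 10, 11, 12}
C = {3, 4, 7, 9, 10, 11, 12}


Set A = {4, 7, 9, 10, 11, 12, 13, 14}
Set B = {4, 5, 7, 8, 10, 11, 12}
Set C = {3, 4, 7, 9, 10, 11, 12}
First, A ∩ B = {4, 7, 10, 11, 12}
Then, (A ∩ B) ∩ C = {4, 7, 10, 11, 12}

{4, 7, 10, 11, 12}


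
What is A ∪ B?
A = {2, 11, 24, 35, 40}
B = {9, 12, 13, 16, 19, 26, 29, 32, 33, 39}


Set A = {2, 11, 24, 35, 40}
Set B = {9, 12, 13, 16, 19, 26, 29, 32, 33, 39}
A ∪ B includes all elements in either set.
Elements from A: {2, 11, 24, 35, 40}
Elements from B not already included: {9, 12, 13, 16, 19, 26, 29, 32, 33, 39}
A ∪ B = {2, 9, 11, 12, 13, 16, 19, 24, 26, 29, 32, 33, 35, 39, 40}

{2, 9, 11, 12, 13, 16, 19, 24, 26, 29, 32, 33, 35, 39, 40}


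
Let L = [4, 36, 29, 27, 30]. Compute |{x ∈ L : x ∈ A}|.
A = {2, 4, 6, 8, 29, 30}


Set A = {2, 4, 6, 8, 29, 30}
Candidates: [4, 36, 29, 27, 30]
Check each candidate:
4 ∈ A, 36 ∉ A, 29 ∈ A, 27 ∉ A, 30 ∈ A
Count of candidates in A: 3

3


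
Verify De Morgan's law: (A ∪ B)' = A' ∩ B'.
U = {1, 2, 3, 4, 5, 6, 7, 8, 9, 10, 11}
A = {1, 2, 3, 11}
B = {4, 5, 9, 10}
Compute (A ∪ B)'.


U = {1, 2, 3, 4, 5, 6, 7, 8, 9, 10, 11}
A = {1, 2, 3, 11}, B = {4, 5, 9, 10}
A ∪ B = {1, 2, 3, 4, 5, 9, 10, 11}
(A ∪ B)' = U \ (A ∪ B) = {6, 7, 8}
Verification via A' ∩ B': A' = {4, 5, 6, 7, 8, 9, 10}, B' = {1, 2, 3, 6, 7, 8, 11}
A' ∩ B' = {6, 7, 8} ✓

{6, 7, 8}


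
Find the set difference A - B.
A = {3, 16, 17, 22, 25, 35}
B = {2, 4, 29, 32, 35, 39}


Set A = {3, 16, 17, 22, 25, 35}
Set B = {2, 4, 29, 32, 35, 39}
A \ B includes elements in A that are not in B.
Check each element of A:
3 (not in B, keep), 16 (not in B, keep), 17 (not in B, keep), 22 (not in B, keep), 25 (not in B, keep), 35 (in B, remove)
A \ B = {3, 16, 17, 22, 25}

{3, 16, 17, 22, 25}


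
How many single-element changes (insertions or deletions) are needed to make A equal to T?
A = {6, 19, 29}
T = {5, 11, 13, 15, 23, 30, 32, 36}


Set A = {6, 19, 29}
Set T = {5, 11, 13, 15, 23, 30, 32, 36}
Elements to remove from A (in A, not in T): {6, 19, 29} → 3 removals
Elements to add to A (in T, not in A): {5, 11, 13, 15, 23, 30, 32, 36} → 8 additions
Total edits = 3 + 8 = 11

11


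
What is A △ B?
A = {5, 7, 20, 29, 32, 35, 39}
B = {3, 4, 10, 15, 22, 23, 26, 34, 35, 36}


Set A = {5, 7, 20, 29, 32, 35, 39}
Set B = {3, 4, 10, 15, 22, 23, 26, 34, 35, 36}
A △ B = (A \ B) ∪ (B \ A)
Elements in A but not B: {5, 7, 20, 29, 32, 39}
Elements in B but not A: {3, 4, 10, 15, 22, 23, 26, 34, 36}
A △ B = {3, 4, 5, 7, 10, 15, 20, 22, 23, 26, 29, 32, 34, 36, 39}

{3, 4, 5, 7, 10, 15, 20, 22, 23, 26, 29, 32, 34, 36, 39}


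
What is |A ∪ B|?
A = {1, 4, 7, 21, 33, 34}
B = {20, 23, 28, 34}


Set A = {1, 4, 7, 21, 33, 34}, |A| = 6
Set B = {20, 23, 28, 34}, |B| = 4
A ∩ B = {34}, |A ∩ B| = 1
|A ∪ B| = |A| + |B| - |A ∩ B| = 6 + 4 - 1 = 9

9


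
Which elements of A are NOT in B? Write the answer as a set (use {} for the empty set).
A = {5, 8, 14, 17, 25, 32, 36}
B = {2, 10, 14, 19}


Set A = {5, 8, 14, 17, 25, 32, 36}
Set B = {2, 10, 14, 19}
Check each element of A against B:
5 ∉ B (include), 8 ∉ B (include), 14 ∈ B, 17 ∉ B (include), 25 ∉ B (include), 32 ∉ B (include), 36 ∉ B (include)
Elements of A not in B: {5, 8, 17, 25, 32, 36}

{5, 8, 17, 25, 32, 36}


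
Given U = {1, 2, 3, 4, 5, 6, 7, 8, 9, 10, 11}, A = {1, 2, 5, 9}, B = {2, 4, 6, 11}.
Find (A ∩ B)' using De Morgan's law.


U = {1, 2, 3, 4, 5, 6, 7, 8, 9, 10, 11}
A = {1, 2, 5, 9}, B = {2, 4, 6, 11}
A ∩ B = {2}
(A ∩ B)' = U \ (A ∩ B) = {1, 3, 4, 5, 6, 7, 8, 9, 10, 11}
Verification via A' ∪ B': A' = {3, 4, 6, 7, 8, 10, 11}, B' = {1, 3, 5, 7, 8, 9, 10}
A' ∪ B' = {1, 3, 4, 5, 6, 7, 8, 9, 10, 11} ✓

{1, 3, 4, 5, 6, 7, 8, 9, 10, 11}


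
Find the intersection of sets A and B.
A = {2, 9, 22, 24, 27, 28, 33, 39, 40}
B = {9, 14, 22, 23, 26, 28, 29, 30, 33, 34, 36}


Set A = {2, 9, 22, 24, 27, 28, 33, 39, 40}
Set B = {9, 14, 22, 23, 26, 28, 29, 30, 33, 34, 36}
A ∩ B includes only elements in both sets.
Check each element of A against B:
2 ✗, 9 ✓, 22 ✓, 24 ✗, 27 ✗, 28 ✓, 33 ✓, 39 ✗, 40 ✗
A ∩ B = {9, 22, 28, 33}

{9, 22, 28, 33}


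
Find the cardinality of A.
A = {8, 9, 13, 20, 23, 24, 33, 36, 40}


Set A = {8, 9, 13, 20, 23, 24, 33, 36, 40}
Listing elements: 8, 9, 13, 20, 23, 24, 33, 36, 40
Counting: 9 elements
|A| = 9

9


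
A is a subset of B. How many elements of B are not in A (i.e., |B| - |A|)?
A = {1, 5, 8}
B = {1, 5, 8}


Set A = {1, 5, 8}, |A| = 3
Set B = {1, 5, 8}, |B| = 3
Since A ⊆ B: B \ A = {}
|B| - |A| = 3 - 3 = 0

0


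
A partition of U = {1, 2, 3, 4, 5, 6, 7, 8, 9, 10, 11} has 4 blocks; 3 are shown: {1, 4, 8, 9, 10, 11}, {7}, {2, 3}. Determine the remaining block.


U = {1, 2, 3, 4, 5, 6, 7, 8, 9, 10, 11}
Shown blocks: {1, 4, 8, 9, 10, 11}, {7}, {2, 3}
A partition's blocks are pairwise disjoint and cover U, so the missing block = U \ (union of shown blocks).
Union of shown blocks: {1, 2, 3, 4, 7, 8, 9, 10, 11}
Missing block = U \ (union) = {5, 6}

{5, 6}
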